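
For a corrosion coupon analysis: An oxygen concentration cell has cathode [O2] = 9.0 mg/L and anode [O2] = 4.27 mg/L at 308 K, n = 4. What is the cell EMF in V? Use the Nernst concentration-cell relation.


Apply the Nernst concentration-cell relation: E = (RT/nF)*ln(C_cathode/C_anode)
RT/nF = 8.314*308/(4*96485) = 0.006635 V
ln(9.0/4.27) = 0.74561
E = 0.006635 * 0.74561 = 0.00495 V

0.00495 V


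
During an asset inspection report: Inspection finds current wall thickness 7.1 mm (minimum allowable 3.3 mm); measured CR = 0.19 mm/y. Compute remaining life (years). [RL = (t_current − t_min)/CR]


Apply the remaining-life relation: RL = (t_current − t_min) / CR
RL = (7.1 − 3.3) / 0.19 = 3.8 / 0.19 = 20.0 years

20.0 years


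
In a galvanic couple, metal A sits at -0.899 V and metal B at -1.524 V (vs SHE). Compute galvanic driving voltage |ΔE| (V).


Driving voltage is the absolute potential difference.
|ΔE| = |-0.899 − (-1.524)| = 0.625 V

0.625 V


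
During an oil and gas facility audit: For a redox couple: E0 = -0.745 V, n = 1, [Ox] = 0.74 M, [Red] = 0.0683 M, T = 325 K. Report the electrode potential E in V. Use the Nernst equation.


Apply the Nernst equation: E = E0 + (RT/nF)*ln([Ox]/[Red])
Step 1: RT/nF = 8.314*325/(1*96485) = 0.02800487 V
Step 2: [Ox]/[Red] = 0.74/0.0683 = 10.834553
Step 3: ln(10.834553) = 2.38274
Step 4: correction = 0.02800487 * 2.38274 = 0.0667 V
E = -0.745 + 0.0667 = -0.6783 V

-0.6783 V


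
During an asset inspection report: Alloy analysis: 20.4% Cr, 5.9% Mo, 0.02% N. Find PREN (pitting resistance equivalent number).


Apply the PREN formula: PREN = Cr + 3.3*Mo + 16*N
PREN = 20.4 + 3.3*5.9 + 16*0.02
PREN = 20.4 + 19.47 + 0.32 = 40.19

40.19


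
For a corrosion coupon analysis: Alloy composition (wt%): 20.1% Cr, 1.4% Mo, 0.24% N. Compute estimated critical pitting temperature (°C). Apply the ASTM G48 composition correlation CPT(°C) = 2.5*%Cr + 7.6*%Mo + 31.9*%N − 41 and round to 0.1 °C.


Apply the ASTM G48 empirical CPT estimate: CPT(°C) = 2.5*%Cr + 7.6*%Mo + 31.9*%N − 41
2.5*20.1 = 50.25; 7.6*1.4 = 10.64; 31.9*0.24 = 7.656
CPT = 50.25 + 10.64 + 7.656 − 41 = 27.546 °C
Rounded to 0.1 °C: CPT ≈ 27.5 °C

27.5 °C


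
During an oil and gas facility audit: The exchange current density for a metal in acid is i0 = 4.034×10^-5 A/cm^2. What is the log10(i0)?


i0 = 4.034×10^-5 A/cm^2
log10(i0) = -4.394

-4.394


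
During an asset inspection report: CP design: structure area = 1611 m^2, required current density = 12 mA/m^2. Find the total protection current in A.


I = area * current density, then convert mA → A (÷1000)
I = 1611 * 12 / 1000 = 19.33 A

19.33 A


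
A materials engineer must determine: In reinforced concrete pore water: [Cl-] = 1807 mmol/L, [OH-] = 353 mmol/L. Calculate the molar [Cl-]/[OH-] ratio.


Threshold parameter = [Cl-] / [OH-] (molar basis; both in mmol/L, so units cancel)
Ratio = 1807 / 353 = 5.12

5.12


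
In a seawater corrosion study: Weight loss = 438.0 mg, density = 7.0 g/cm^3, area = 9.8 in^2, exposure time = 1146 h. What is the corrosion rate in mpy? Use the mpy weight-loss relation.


Apply the mpy weight-loss relation: CR = 534 * W / (D * A * T)
Numerator: 534 * 438.0 = 233892.0
Denominator: 7.0 * 9.8 * 1146 = 78615.6
CR = 233892.0 / 78615.6 = 2.975 mpy

2.975 mpy


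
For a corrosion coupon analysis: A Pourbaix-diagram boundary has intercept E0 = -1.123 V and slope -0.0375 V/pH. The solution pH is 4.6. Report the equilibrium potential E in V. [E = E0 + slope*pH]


Apply the Pourbaix line equation: E = E0 + slope*pH
E = -1.123 + (-0.0375)*4.6 = -1.123 + (-0.1725) = -1.2955 V
Rounded to 4 decimal places: E = -1.2955 V

-1.2955 V


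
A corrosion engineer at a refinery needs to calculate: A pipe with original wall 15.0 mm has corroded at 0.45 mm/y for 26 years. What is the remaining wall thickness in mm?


Remaining wall = original − CR × time
t = 15.0 − 0.45*26 = 15.0 − 11.7 = 3.3 mm

3.3 mm


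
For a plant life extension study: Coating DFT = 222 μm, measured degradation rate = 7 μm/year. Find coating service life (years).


Service life = thickness / degradation rate
Life = 222 / 7 = 31.7 years

31.7 years


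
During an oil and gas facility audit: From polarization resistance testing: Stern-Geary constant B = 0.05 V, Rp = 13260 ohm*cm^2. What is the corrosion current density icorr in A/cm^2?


Apply the Stern-Geary relation: icorr = B / Rp
icorr = 0.05 / 13260 = 3.771×10^-6 A/cm^2

3.771×10^-6 A/cm^2


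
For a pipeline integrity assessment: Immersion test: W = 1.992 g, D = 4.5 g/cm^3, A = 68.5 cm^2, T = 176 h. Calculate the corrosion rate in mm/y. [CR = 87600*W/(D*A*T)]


Apply the mm/y weight-loss relation: CR = 87600 * W / (D * A * T)
Numerator: 87600 * 1.992 = 174499.2
Denominator: 4.5 * 68.5 * 176 = 54252.0
CR = 174499.2 / 54252.0 = 3.21646 mm/y

3.21646 mm/y


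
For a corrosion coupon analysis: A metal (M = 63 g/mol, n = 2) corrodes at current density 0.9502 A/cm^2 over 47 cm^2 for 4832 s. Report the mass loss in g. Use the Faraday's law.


Apply Faraday's law: m = i*A*t*M / (n*F)
Total charge passed Q = i*A*t = 0.9502*47*4832 = 215794.2208 C
m = Q*M/(n*F) = 215794.2208*63/(2*96485) = 70.45155 g

70.45155 g


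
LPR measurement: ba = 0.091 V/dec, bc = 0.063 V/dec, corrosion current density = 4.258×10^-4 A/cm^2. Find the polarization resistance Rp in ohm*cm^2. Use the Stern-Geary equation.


Apply the Stern-Geary equation: Rp = ba*bc / (2.303*icorr*(ba+bc))
ba*bc = 0.091*0.063 = 0.005733
ba+bc = 0.154; 2.303*icorr*(ba+bc) = 2.303*4.258×10^-4*0.154 = 1.5101508×10^-4
Rp = 0.005733 / 1.5101508×10^-4 = 38.0 ohm*cm^2

38.0 ohm*cm^2


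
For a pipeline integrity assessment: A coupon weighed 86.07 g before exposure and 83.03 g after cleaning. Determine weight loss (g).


Weight loss = initial − final
WL = 86.07 − 83.03 = 3.04 g

3.04 g


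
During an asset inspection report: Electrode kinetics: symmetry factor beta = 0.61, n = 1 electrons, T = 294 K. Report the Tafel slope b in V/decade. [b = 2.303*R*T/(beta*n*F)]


Apply the Tafel slope relation: b = 2.303*R*T/(beta*n*F)
Numerator: 2.303 * 8.314 * 294 = 5629.26
Denominator: 0.61 * 1 * 96485 = 58855.85
b = 5629.26 / 58855.85 = 0.096 V/decade

0.096 V/decade


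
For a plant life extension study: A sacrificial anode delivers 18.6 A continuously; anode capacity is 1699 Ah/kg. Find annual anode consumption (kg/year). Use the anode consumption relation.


Annual consumption = current * hours per year / capacity
Rate = 18.6 * 8760 / 1699 = 95.9 kg/year

95.9 kg/year


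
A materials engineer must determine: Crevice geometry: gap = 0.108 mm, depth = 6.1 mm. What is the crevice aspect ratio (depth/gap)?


Aspect ratio = depth / gap
Ratio = 6.1 / 0.108 = 56.5

56.5


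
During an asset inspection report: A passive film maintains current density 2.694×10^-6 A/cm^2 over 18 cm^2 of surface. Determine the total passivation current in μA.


I = i_pass * A, then convert A → μA (×10^6)
I = 2.694×10^-6 * 18 * 10^6 = 48.49 μA

48.49 μA


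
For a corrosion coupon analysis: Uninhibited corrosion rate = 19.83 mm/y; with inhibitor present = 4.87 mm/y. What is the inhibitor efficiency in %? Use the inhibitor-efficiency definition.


Apply the inhibitor-efficiency definition: IE = (CR_blank − CR_inh)/CR_blank × 100
IE = (19.83 − 4.87) / 19.83 × 100
IE = 14.96 / 19.83 × 100 = 75.4 %

75.4 %


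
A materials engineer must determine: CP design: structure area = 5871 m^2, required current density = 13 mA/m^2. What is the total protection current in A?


I = area * current density, then convert mA → A (÷1000)
I = 5871 * 13 / 1000 = 76.32 A

76.32 A


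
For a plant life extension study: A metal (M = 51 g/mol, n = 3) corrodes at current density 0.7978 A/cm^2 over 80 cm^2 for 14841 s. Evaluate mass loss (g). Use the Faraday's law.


Apply Faraday's law: m = i*A*t*M / (n*F)
Total charge passed Q = i*A*t = 0.7978*80*14841 = 947211.984 C
m = Q*M/(n*F) = 947211.984*51/(3*96485) = 166.892 g

166.892 g


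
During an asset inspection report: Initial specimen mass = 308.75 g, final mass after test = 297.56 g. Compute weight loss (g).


Weight loss = initial − final
WL = 308.75 − 297.56 = 11.19 g

11.19 g


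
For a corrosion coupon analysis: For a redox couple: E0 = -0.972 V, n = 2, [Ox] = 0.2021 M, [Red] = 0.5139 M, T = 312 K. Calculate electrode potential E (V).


Apply the Nernst equation: E = E0 + (RT/nF)*ln([Ox]/[Red])
Step 1: RT/nF = 8.314*312/(2*96485) = 0.01344234 V
Step 2: [Ox]/[Red] = 0.2021/0.5139 = 0.393267
Step 3: ln(0.393267) = -0.933267
Step 4: correction = 0.01344234 * -0.933267 = -0.0125 V
E = -0.972 + -0.0125 = -0.9845 V

-0.9845 V


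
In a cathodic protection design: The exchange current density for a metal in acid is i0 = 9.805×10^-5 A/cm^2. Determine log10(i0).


i0 = 9.805×10^-5 A/cm^2
log10(i0) = -4.009

-4.009


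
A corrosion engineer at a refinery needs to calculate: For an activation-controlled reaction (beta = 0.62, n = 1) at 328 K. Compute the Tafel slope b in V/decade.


Apply the Tafel slope relation: b = 2.303*R*T/(beta*n*F)
Numerator: 2.303 * 8.314 * 328 = 6280.26
Denominator: 0.62 * 1 * 96485 = 59820.7
b = 6280.26 / 59820.7 = 0.105 V/decade

0.105 V/decade


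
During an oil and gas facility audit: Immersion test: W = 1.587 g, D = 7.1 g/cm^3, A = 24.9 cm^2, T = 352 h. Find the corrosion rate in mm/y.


Apply the mm/y weight-loss relation: CR = 87600 * W / (D * A * T)
Numerator: 87600 * 1.587 = 139021.2
Denominator: 7.1 * 24.9 * 352 = 62230.08
CR = 139021.2 / 62230.08 = 2.233987 mm/y

2.233987 mm/y


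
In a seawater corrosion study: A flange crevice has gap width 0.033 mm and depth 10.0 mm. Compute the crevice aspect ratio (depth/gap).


Aspect ratio = depth / gap
Ratio = 10.0 / 0.033 = 303.0

303.0


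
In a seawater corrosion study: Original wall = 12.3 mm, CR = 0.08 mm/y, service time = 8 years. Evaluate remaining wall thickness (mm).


Remaining wall = original − CR × time
t = 12.3 − 0.08*8 = 12.3 − 0.64 = 11.66 mm

11.66 mm


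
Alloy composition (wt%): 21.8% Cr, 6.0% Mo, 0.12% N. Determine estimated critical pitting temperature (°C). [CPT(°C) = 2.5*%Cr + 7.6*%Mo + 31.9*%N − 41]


Apply the ASTM G48 empirical CPT estimate: CPT(°C) = 2.5*%Cr + 7.6*%Mo + 31.9*%N − 41
2.5*21.8 = 54.5; 7.6*6.0 = 45.6; 31.9*0.12 = 3.828
CPT = 54.5 + 45.6 + 3.828 − 41 = 62.928 °C
Rounded to 0.1 °C: CPT ≈ 62.9 °C

62.9 °C


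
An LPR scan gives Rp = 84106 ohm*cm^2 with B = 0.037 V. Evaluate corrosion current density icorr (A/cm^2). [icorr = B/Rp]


Apply the Stern-Geary relation: icorr = B / Rp
icorr = 0.037 / 84106 = 4.399×10^-7 A/cm^2

4.399×10^-7 A/cm^2


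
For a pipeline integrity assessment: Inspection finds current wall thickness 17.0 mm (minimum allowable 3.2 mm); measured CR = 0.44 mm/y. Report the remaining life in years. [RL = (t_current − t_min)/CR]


Apply the remaining-life relation: RL = (t_current − t_min) / CR
RL = (17.0 − 3.2) / 0.44 = 13.8 / 0.44 = 31.4 years

31.4 years


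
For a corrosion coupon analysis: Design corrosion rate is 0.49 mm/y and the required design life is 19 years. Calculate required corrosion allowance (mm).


Corrosion allowance = CR × design life
CA = 0.49 * 19 = 9.31 mm

9.31 mm


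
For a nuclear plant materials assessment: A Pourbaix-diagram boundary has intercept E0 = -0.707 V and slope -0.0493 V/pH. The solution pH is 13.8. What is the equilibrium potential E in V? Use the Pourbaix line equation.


Apply the Pourbaix line equation: E = E0 + slope*pH
E = -0.707 + (-0.0493)*13.8 = -0.707 + (-0.68034) = -1.38734 V
Rounded to 3 decimal places: E = -1.387 V

-1.387 V


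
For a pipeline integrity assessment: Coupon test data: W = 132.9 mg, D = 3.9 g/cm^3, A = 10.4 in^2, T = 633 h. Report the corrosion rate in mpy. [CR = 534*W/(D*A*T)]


Apply the mpy weight-loss relation: CR = 534 * W / (D * A * T)
Numerator: 534 * 132.9 = 70968.6
Denominator: 3.9 * 10.4 * 633 = 25674.48
CR = 70968.6 / 25674.48 = 2.7642 mpy

2.7642 mpy


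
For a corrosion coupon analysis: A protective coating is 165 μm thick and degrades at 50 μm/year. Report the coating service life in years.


Service life = thickness / degradation rate
Life = 165 / 50 = 3.3 years

3.3 years


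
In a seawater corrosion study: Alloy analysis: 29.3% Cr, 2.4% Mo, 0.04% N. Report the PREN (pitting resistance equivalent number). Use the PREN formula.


Apply the PREN formula: PREN = Cr + 3.3*Mo + 16*N
PREN = 29.3 + 3.3*2.4 + 16*0.04
PREN = 29.3 + 7.92 + 0.64 = 37.86

37.86


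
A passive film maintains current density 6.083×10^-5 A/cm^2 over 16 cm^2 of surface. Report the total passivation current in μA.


I = i_pass * A, then convert A → μA (×10^6)
I = 6.083×10^-5 * 16 * 10^6 = 973.28 μA

973.28 μA


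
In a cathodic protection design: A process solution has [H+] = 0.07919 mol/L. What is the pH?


pH = −log10[H+]
pH = −log10(0.07919) = 1.1

1.1


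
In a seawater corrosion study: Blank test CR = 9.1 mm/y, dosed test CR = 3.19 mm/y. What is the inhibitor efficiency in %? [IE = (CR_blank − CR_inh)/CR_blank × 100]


Apply the inhibitor-efficiency definition: IE = (CR_blank − CR_inh)/CR_blank × 100
IE = (9.1 − 3.19) / 9.1 × 100
IE = 5.91 / 9.1 × 100 = 64.9 %

64.9 %


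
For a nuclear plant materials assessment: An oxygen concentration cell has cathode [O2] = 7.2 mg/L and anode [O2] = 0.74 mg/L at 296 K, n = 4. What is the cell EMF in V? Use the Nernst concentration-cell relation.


Apply the Nernst concentration-cell relation: E = (RT/nF)*ln(C_cathode/C_anode)
RT/nF = 8.314*296/(4*96485) = 0.00637649 V
ln(7.2/0.74) = 2.27519
E = 0.00637649 * 2.27519 = 0.01451 V

0.01451 V


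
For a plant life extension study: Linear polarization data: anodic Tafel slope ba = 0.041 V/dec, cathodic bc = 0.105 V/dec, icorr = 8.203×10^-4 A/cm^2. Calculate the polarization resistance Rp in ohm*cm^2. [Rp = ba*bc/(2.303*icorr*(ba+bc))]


Apply the Stern-Geary equation: Rp = ba*bc / (2.303*icorr*(ba+bc))
ba*bc = 0.041*0.105 = 0.004305
ba+bc = 0.146; 2.303*icorr*(ba+bc) = 2.303*8.203×10^-4*0.146 = 2.7581603×10^-4
Rp = 0.004305 / 2.7581603×10^-4 = 15.6 ohm*cm^2

15.6 ohm*cm^2


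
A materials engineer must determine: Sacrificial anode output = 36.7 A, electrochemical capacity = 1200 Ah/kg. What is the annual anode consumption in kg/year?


Annual consumption = current * hours per year / capacity
Rate = 36.7 * 8760 / 1200 = 267.9 kg/year

267.9 kg/year


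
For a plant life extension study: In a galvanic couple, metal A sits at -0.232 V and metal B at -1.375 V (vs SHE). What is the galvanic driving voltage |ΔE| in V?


Driving voltage is the absolute potential difference.
|ΔE| = |-0.232 − (-1.375)| = 1.143 V

1.143 V


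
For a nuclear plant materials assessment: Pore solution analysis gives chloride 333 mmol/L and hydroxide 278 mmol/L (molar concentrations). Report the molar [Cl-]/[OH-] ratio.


Threshold parameter = [Cl-] / [OH-] (molar basis; both in mmol/L, so units cancel)
Ratio = 333 / 278 = 1.2

1.2


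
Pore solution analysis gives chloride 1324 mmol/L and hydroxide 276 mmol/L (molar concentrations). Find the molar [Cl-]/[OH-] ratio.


Threshold parameter = [Cl-] / [OH-] (molar basis; both in mmol/L, so units cancel)
Ratio = 1324 / 276 = 4.8

4.8


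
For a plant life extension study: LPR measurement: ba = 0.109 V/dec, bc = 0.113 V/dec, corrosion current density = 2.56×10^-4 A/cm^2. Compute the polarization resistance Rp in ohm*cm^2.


Apply the Stern-Geary equation: Rp = ba*bc / (2.303*icorr*(ba+bc))
ba*bc = 0.109*0.113 = 0.012317
ba+bc = 0.222; 2.303*icorr*(ba+bc) = 2.303*2.56×10^-4*0.222 = 1.308841×10^-4
Rp = 0.012317 / 1.308841×10^-4 = 94.11 ohm*cm^2

94.11 ohm*cm^2


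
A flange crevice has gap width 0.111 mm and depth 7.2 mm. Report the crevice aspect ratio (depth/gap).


Aspect ratio = depth / gap
Ratio = 7.2 / 0.111 = 64.9

64.9


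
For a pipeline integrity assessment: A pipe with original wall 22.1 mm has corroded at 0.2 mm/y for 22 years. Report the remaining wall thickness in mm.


Remaining wall = original − CR × time
t = 22.1 − 0.2*22 = 22.1 − 4.4 = 17.7 mm

17.7 mm


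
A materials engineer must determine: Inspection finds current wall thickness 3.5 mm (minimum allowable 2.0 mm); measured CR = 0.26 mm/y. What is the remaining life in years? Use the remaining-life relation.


Apply the remaining-life relation: RL = (t_current − t_min) / CR
RL = (3.5 − 2.0) / 0.26 = 1.5 / 0.26 = 5.8 years

5.8 years


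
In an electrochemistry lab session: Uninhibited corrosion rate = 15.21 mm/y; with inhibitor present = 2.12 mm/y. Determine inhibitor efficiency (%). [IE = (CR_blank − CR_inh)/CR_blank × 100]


Apply the inhibitor-efficiency definition: IE = (CR_blank − CR_inh)/CR_blank × 100
IE = (15.21 − 2.12) / 15.21 × 100
IE = 13.09 / 15.21 × 100 = 86.1 %

86.1 %


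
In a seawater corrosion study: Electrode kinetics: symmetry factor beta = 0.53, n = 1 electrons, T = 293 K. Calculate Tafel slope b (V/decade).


Apply the Tafel slope relation: b = 2.303*R*T/(beta*n*F)
Numerator: 2.303 * 8.314 * 293 = 5610.11
Denominator: 0.53 * 1 * 96485 = 51137.05
b = 5610.11 / 51137.05 = 0.1097 V/decade

0.1097 V/decade


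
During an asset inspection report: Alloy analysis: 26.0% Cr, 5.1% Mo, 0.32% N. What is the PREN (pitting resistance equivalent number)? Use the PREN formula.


Apply the PREN formula: PREN = Cr + 3.3*Mo + 16*N
PREN = 26.0 + 3.3*5.1 + 16*0.32
PREN = 26.0 + 16.83 + 5.12 = 47.95

47.95


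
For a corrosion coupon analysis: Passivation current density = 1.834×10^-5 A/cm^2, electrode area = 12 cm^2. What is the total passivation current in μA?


I = i_pass * A, then convert A → μA (×10^6)
I = 1.834×10^-5 * 12 * 10^6 = 220.08 μA

220.08 μA


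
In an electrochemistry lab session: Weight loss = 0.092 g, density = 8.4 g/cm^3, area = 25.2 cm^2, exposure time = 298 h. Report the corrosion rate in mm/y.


Apply the mm/y weight-loss relation: CR = 87600 * W / (D * A * T)
Numerator: 87600 * 0.092 = 8059.2
Denominator: 8.4 * 25.2 * 298 = 63080.64
CR = 8059.2 / 63080.64 = 0.12776 mm/y

0.12776 mm/y


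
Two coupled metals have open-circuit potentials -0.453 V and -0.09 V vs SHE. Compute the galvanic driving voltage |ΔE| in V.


Driving voltage is the absolute potential difference.
|ΔE| = |-0.453 − (-0.09)| = 0.363 V

0.363 V


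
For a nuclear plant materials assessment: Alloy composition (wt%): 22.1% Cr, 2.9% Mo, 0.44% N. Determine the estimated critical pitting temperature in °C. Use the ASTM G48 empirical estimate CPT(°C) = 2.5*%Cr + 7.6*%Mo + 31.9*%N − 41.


Apply the ASTM G48 empirical CPT estimate: CPT(°C) = 2.5*%Cr + 7.6*%Mo + 31.9*%N − 41
2.5*22.1 = 55.25; 7.6*2.9 = 22.04; 31.9*0.44 = 14.036
CPT = 55.25 + 22.04 + 14.036 − 41 = 50.326 °C
Rounded to 0.1 °C: CPT ≈ 50.3 °C

50.3 °C


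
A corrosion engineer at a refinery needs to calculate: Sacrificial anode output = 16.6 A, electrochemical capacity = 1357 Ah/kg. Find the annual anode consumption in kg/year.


Annual consumption = current * hours per year / capacity
Rate = 16.6 * 8760 / 1357 = 107.2 kg/year

107.2 kg/year


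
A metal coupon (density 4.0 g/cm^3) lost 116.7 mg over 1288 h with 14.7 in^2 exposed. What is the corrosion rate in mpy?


Apply the mpy weight-loss relation: CR = 534 * W / (D * A * T)
Numerator: 534 * 116.7 = 62317.8
Denominator: 4.0 * 14.7 * 1288 = 75734.4
CR = 62317.8 / 75734.4 = 0.8228 mpy

0.8228 mpy


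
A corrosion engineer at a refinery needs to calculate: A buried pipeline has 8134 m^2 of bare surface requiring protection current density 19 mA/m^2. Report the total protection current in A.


I = area * current density, then convert mA → A (÷1000)
I = 8134 * 19 / 1000 = 154.55 A

154.55 A


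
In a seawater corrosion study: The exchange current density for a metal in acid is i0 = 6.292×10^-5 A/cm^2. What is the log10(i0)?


i0 = 6.292×10^-5 A/cm^2
log10(i0) = -4.201

-4.201


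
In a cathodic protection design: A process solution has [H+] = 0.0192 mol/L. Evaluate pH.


pH = −log10[H+]
pH = −log10(0.0192) = 1.72

1.72


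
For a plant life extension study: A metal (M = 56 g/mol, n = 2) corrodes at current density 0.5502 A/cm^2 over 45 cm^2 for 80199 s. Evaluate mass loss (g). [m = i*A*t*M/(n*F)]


Apply Faraday's law: m = i*A*t*M / (n*F)
Total charge passed Q = i*A*t = 0.5502*45*80199 = 1985647.041 C
m = Q*M/(n*F) = 1985647.041*56/(2*96485) = 576.2359 g

576.2359 g


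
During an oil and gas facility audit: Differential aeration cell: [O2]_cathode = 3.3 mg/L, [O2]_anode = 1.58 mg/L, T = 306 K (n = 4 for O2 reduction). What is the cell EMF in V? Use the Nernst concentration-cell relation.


Apply the Nernst concentration-cell relation: E = (RT/nF)*ln(C_cathode/C_anode)
RT/nF = 8.314*306/(4*96485) = 0.00659192 V
ln(3.3/1.58) = 0.7365
E = 0.00659192 * 0.7365 = 0.00485 V

0.00485 V


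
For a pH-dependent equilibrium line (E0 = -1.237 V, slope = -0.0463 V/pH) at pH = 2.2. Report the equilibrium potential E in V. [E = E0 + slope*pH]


Apply the Pourbaix line equation: E = E0 + slope*pH
E = -1.237 + (-0.0463)*2.2 = -1.237 + (-0.10186) = -1.33886 V
Rounded to 4 decimal places: E = -1.3389 V

-1.3389 V


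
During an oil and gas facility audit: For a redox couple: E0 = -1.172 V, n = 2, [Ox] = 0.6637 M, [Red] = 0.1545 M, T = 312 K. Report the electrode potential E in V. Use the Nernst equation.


Apply the Nernst equation: E = E0 + (RT/nF)*ln([Ox]/[Red])
Step 1: RT/nF = 8.314*312/(2*96485) = 0.01344234 V
Step 2: [Ox]/[Red] = 0.6637/0.1545 = 4.295793
Step 3: ln(4.295793) = 1.457636
Step 4: correction = 0.01344234 * 1.457636 = 0.02 V
E = -1.172 + 0.02 = -1.152 V

-1.152 V


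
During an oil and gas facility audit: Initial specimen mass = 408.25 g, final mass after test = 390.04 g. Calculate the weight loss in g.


Weight loss = initial − final
WL = 408.25 − 390.04 = 18.21 g

18.21 g


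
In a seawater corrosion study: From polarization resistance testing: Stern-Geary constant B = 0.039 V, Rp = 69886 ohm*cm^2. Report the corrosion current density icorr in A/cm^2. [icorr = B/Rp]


Apply the Stern-Geary relation: icorr = B / Rp
icorr = 0.039 / 69886 = 5.581×10^-7 A/cm^2

5.581×10^-7 A/cm^2


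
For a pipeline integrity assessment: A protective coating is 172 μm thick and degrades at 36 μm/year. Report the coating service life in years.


Service life = thickness / degradation rate
Life = 172 / 36 = 4.8 years

4.8 years


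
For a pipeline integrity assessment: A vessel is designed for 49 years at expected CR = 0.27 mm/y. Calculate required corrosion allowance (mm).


Corrosion allowance = CR × design life
CA = 0.27 * 49 = 13.23 mm

13.23 mm


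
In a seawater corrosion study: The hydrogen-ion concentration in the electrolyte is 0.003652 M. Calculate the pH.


pH = −log10[H+]
pH = −log10(0.003652) = 2.44

2.44


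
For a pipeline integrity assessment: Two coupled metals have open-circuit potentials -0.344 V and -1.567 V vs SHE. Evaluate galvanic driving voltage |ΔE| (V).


Driving voltage is the absolute potential difference.
|ΔE| = |-0.344 − (-1.567)| = 1.223 V

1.223 V


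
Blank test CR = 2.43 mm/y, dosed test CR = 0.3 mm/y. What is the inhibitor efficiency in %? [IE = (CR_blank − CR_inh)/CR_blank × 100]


Apply the inhibitor-efficiency definition: IE = (CR_blank − CR_inh)/CR_blank × 100
IE = (2.43 − 0.3) / 2.43 × 100
IE = 2.13 / 2.43 × 100 = 87.7 %

87.7 %


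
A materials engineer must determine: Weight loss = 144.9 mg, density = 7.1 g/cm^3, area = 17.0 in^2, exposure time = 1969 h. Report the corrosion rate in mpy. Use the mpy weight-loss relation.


Apply the mpy weight-loss relation: CR = 534 * W / (D * A * T)
Numerator: 534 * 144.9 = 77376.6
Denominator: 7.1 * 17.0 * 1969 = 237658.3
CR = 77376.6 / 237658.3 = 0.326 mpy

0.326 mpy


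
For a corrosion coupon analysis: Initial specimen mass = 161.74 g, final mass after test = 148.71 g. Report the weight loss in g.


Weight loss = initial − final
WL = 161.74 − 148.71 = 13.03 g

13.03 g


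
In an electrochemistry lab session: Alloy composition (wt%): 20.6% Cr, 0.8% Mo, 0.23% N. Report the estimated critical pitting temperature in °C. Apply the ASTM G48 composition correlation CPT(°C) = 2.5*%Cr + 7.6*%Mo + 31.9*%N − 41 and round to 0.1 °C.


Apply the ASTM G48 empirical CPT estimate: CPT(°C) = 2.5*%Cr + 7.6*%Mo + 31.9*%N − 41
2.5*20.6 = 51.5; 7.6*0.8 = 6.08; 31.9*0.23 = 7.337
CPT = 51.5 + 6.08 + 7.337 − 41 = 23.917 °C
Rounded to 0.1 °C: CPT ≈ 23.9 °C

23.9 °C


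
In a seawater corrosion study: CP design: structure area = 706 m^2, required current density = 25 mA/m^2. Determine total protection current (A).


I = area * current density, then convert mA → A (÷1000)
I = 706 * 25 / 1000 = 17.65 A

17.65 A


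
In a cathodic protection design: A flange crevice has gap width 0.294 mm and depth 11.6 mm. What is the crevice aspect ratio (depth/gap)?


Aspect ratio = depth / gap
Ratio = 11.6 / 0.294 = 39.5

39.5


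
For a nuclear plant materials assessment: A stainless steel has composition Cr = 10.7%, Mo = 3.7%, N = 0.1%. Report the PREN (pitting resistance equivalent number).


Apply the PREN formula: PREN = Cr + 3.3*Mo + 16*N
PREN = 10.7 + 3.3*3.7 + 16*0.1
PREN = 10.7 + 12.21 + 1.6 = 24.51

24.51


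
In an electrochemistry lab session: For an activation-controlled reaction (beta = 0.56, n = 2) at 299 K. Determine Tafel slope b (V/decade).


Apply the Tafel slope relation: b = 2.303*R*T/(beta*n*F)
Numerator: 2.303 * 8.314 * 299 = 5725.0
Denominator: 0.56 * 2 * 96485 = 108063.2
b = 5725.0 / 108063.2 = 0.053 V/decade

0.053 V/decade


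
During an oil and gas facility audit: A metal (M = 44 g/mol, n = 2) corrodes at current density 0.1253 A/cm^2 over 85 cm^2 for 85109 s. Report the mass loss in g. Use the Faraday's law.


Apply Faraday's law: m = i*A*t*M / (n*F)
Total charge passed Q = i*A*t = 0.1253*85*85109 = 906453.4045 C
m = Q*M/(n*F) = 906453.4045*44/(2*96485) = 206.68472 g

206.68472 g


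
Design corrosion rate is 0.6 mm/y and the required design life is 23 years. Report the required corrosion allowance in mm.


Corrosion allowance = CR × design life
CA = 0.6 * 23 = 13.8 mm

13.8 mm


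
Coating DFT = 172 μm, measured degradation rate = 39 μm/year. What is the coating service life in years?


Service life = thickness / degradation rate
Life = 172 / 39 = 4.4 years

4.4 years


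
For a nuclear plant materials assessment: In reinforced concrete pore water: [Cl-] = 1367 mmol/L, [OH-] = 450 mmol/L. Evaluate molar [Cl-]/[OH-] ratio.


Threshold parameter = [Cl-] / [OH-] (molar basis; both in mmol/L, so units cancel)
Ratio = 1367 / 450 = 3.04

3.04


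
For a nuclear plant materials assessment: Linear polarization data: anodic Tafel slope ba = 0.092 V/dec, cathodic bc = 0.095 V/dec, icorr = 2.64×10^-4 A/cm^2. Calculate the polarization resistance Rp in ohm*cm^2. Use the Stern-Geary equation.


Apply the Stern-Geary equation: Rp = ba*bc / (2.303*icorr*(ba+bc))
ba*bc = 0.092*0.095 = 0.00874
ba+bc = 0.187; 2.303*icorr*(ba+bc) = 2.303*2.64×10^-4*0.187 = 1.136945×10^-4
Rp = 0.00874 / 1.136945×10^-4 = 76.9 ohm*cm^2

76.9 ohm*cm^2


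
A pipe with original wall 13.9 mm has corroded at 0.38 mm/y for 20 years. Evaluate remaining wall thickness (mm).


Remaining wall = original − CR × time
t = 13.9 − 0.38*20 = 13.9 − 7.6 = 6.3 mm

6.3 mm


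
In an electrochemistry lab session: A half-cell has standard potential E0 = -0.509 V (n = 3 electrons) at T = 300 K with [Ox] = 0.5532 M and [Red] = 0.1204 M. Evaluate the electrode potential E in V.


Apply the Nernst equation: E = E0 + (RT/nF)*ln([Ox]/[Red])
Step 1: RT/nF = 8.314*300/(3*96485) = 0.00861688 V
Step 2: [Ox]/[Red] = 0.5532/0.1204 = 4.594684
Step 3: ln(4.594684) = 1.5249
Step 4: correction = 0.00861688 * 1.5249 = 0.013 V
E = -0.509 + 0.013 = -0.496 V

-0.496 V


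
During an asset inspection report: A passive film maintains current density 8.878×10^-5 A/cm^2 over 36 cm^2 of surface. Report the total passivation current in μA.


I = i_pass * A, then convert A → μA (×10^6)
I = 8.878×10^-5 * 36 * 10^6 = 3196.08 μA

3196.08 μA


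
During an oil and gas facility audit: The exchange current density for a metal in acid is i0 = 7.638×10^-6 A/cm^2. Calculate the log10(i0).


i0 = 7.638×10^-6 A/cm^2
log10(i0) = -5.117

-5.117


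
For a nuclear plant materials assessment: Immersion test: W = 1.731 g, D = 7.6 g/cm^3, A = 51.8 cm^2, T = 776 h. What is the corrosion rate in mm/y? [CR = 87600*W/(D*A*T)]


Apply the mm/y weight-loss relation: CR = 87600 * W / (D * A * T)
Numerator: 87600 * 1.731 = 151635.6
Denominator: 7.6 * 51.8 * 776 = 305495.68
CR = 151635.6 / 305495.68 = 0.496359 mm/y

0.496359 mm/y


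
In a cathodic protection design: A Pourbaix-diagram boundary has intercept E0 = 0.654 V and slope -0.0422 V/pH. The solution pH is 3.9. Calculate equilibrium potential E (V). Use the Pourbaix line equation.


Apply the Pourbaix line equation: E = E0 + slope*pH
E = 0.654 + (-0.0422)*3.9 = 0.654 + (-0.16458) = 0.48942 V
Rounded to 4 decimal places: E = 0.4894 V

0.4894 V


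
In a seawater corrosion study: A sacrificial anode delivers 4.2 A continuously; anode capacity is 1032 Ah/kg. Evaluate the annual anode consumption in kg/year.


Annual consumption = current * hours per year / capacity
Rate = 4.2 * 8760 / 1032 = 35.7 kg/year

35.7 kg/year


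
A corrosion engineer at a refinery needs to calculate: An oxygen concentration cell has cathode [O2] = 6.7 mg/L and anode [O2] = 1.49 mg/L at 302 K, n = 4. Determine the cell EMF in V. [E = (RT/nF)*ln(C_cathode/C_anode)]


Apply the Nernst concentration-cell relation: E = (RT/nF)*ln(C_cathode/C_anode)
RT/nF = 8.314*302/(4*96485) = 0.00650575 V
ln(6.7/1.49) = 1.50333
E = 0.00650575 * 1.50333 = 0.00978 V

0.00978 V


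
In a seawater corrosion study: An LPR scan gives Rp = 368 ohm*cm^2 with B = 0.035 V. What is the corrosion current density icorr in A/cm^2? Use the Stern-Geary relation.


Apply the Stern-Geary relation: icorr = B / Rp
icorr = 0.035 / 368 = 9.511×10^-5 A/cm^2

9.511×10^-5 A/cm^2


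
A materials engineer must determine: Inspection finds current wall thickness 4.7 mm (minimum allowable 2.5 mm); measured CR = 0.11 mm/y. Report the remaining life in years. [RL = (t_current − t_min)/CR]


Apply the remaining-life relation: RL = (t_current − t_min) / CR
RL = (4.7 − 2.5) / 0.11 = 2.2 / 0.11 = 20.0 years

20.0 years


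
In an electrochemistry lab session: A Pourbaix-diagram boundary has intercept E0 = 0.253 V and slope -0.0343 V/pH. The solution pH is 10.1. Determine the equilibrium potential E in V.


Apply the Pourbaix line equation: E = E0 + slope*pH
E = 0.253 + (-0.0343)*10.1 = 0.253 + (-0.34643) = -0.09343 V
Rounded to 4 decimal places: E = -0.0934 V

-0.0934 V


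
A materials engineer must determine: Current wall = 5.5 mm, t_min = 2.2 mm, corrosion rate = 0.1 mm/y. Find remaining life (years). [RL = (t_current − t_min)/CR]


Apply the remaining-life relation: RL = (t_current − t_min) / CR
RL = (5.5 − 2.2) / 0.1 = 3.3 / 0.1 = 33.0 years

33.0 years


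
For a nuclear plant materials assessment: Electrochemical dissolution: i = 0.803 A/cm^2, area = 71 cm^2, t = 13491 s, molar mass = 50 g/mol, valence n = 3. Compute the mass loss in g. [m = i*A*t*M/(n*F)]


Apply Faraday's law: m = i*A*t*M / (n*F)
Total charge passed Q = i*A*t = 0.803*71*13491 = 769162.383 C
m = Q*M/(n*F) = 769162.383*50/(3*96485) = 132.8639 g

132.8639 g


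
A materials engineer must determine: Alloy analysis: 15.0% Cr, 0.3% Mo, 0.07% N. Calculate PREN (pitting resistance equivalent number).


Apply the PREN formula: PREN = Cr + 3.3*Mo + 16*N
PREN = 15.0 + 3.3*0.3 + 16*0.07
PREN = 15.0 + 0.99 + 1.12 = 17.11

17.11


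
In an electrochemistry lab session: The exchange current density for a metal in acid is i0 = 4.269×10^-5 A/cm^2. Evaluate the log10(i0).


i0 = 4.269×10^-5 A/cm^2
log10(i0) = -4.37

-4.37


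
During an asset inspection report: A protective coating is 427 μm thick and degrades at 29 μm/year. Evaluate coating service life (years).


Service life = thickness / degradation rate
Life = 427 / 29 = 14.7 years

14.7 years


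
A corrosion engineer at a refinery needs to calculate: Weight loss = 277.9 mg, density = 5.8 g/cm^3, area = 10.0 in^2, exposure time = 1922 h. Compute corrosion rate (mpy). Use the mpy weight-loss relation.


Apply the mpy weight-loss relation: CR = 534 * W / (D * A * T)
Numerator: 534 * 277.9 = 148398.6
Denominator: 5.8 * 10.0 * 1922 = 111476.0
CR = 148398.6 / 111476.0 = 1.33122 mpy

1.33122 mpy


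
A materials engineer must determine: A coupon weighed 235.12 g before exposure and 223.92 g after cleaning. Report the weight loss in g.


Weight loss = initial − final
WL = 235.12 − 223.92 = 11.2 g

11.2 g


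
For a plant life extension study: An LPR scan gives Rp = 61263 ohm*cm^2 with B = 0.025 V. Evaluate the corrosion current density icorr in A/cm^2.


Apply the Stern-Geary relation: icorr = B / Rp
icorr = 0.025 / 61263 = 4.081×10^-7 A/cm^2

4.081×10^-7 A/cm^2


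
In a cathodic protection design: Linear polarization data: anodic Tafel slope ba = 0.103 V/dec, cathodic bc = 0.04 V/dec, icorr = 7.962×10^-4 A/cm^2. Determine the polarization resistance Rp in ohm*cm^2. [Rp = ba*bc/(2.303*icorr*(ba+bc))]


Apply the Stern-Geary equation: Rp = ba*bc / (2.303*icorr*(ba+bc))
ba*bc = 0.103*0.04 = 0.00412
ba+bc = 0.143; 2.303*icorr*(ba+bc) = 2.303*7.962×10^-4*0.143 = 2.6221175×10^-4
Rp = 0.00412 / 2.6221175×10^-4 = 15.7 ohm*cm^2

15.7 ohm*cm^2


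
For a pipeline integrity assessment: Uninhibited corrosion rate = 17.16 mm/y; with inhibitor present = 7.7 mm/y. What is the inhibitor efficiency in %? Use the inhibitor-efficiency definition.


Apply the inhibitor-efficiency definition: IE = (CR_blank − CR_inh)/CR_blank × 100
IE = (17.16 − 7.7) / 17.16 × 100
IE = 9.46 / 17.16 × 100 = 55.1 %

55.1 %


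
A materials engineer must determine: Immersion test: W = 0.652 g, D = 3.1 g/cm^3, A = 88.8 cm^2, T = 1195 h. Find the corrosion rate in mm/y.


Apply the mm/y weight-loss relation: CR = 87600 * W / (D * A * T)
Numerator: 87600 * 0.652 = 57115.2
Denominator: 3.1 * 88.8 * 1195 = 328959.6
CR = 57115.2 / 328959.6 = 0.1736 mm/y

0.1736 mm/y


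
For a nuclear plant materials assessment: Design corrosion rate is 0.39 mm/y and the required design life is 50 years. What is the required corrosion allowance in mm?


Corrosion allowance = CR × design life
CA = 0.39 * 50 = 19.5 mm

19.5 mm


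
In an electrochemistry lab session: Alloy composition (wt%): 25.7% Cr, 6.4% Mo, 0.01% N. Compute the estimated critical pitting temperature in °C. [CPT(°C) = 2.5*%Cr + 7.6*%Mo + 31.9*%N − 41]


Apply the ASTM G48 empirical CPT estimate: CPT(°C) = 2.5*%Cr + 7.6*%Mo + 31.9*%N − 41
2.5*25.7 = 64.25; 7.6*6.4 = 48.64; 31.9*0.01 = 0.319
CPT = 64.25 + 48.64 + 0.319 − 41 = 72.209 °C
Rounded to 0.1 °C: CPT ≈ 72.2 °C

72.2 °C


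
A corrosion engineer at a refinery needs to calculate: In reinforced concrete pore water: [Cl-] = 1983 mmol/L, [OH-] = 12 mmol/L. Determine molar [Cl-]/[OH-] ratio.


Threshold parameter = [Cl-] / [OH-] (molar basis; both in mmol/L, so units cancel)
Ratio = 1983 / 12 = 165.25

165.25


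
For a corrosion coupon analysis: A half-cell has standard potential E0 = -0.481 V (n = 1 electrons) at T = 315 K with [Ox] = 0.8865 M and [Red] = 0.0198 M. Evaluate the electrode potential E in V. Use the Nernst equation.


Apply the Nernst equation: E = E0 + (RT/nF)*ln([Ox]/[Red])
Step 1: RT/nF = 8.314*315/(1*96485) = 0.02714318 V
Step 2: [Ox]/[Red] = 0.8865/0.0198 = 44.772727
Step 3: ln(44.772727) = 3.801599
Step 4: correction = 0.02714318 * 3.801599 = 0.103 V
E = -0.481 + 0.103 = -0.378 V

-0.378 V


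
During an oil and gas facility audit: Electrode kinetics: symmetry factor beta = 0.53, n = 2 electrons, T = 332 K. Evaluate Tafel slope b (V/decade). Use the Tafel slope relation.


Apply the Tafel slope relation: b = 2.303*R*T/(beta*n*F)
Numerator: 2.303 * 8.314 * 332 = 6356.85
Denominator: 0.53 * 2 * 96485 = 102274.1
b = 6356.85 / 102274.1 = 0.0622 V/decade

0.0622 V/decade


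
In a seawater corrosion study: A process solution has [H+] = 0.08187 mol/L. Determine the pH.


pH = −log10[H+]
pH = −log10(0.08187) = 1.09

1.09


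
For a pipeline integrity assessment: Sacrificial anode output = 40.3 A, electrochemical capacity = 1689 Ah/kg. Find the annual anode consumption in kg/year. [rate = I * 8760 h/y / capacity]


Annual consumption = current * hours per year / capacity
Rate = 40.3 * 8760 / 1689 = 209.0 kg/year

209.0 kg/year


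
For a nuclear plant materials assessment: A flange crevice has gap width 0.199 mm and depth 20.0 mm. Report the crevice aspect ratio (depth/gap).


Aspect ratio = depth / gap
Ratio = 20.0 / 0.199 = 100.5

100.5


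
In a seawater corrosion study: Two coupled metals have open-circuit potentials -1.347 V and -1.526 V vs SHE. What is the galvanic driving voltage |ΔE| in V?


Driving voltage is the absolute potential difference.
|ΔE| = |-1.347 − (-1.526)| = 0.179 V

0.179 V


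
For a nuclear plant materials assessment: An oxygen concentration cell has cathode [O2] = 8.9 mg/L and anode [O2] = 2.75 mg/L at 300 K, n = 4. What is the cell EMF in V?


Apply the Nernst concentration-cell relation: E = (RT/nF)*ln(C_cathode/C_anode)
RT/nF = 8.314*300/(4*96485) = 0.00646266 V
ln(8.9/2.75) = 1.17445
E = 0.00646266 * 1.17445 = 0.00759 V

0.00759 V


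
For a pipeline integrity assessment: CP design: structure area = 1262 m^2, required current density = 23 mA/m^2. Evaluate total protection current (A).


I = area * current density, then convert mA → A (÷1000)
I = 1262 * 23 / 1000 = 29.03 A

29.03 A


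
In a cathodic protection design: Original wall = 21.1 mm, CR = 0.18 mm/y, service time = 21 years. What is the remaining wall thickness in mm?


Remaining wall = original − CR × time
t = 21.1 − 0.18*21 = 21.1 − 3.78 = 17.32 mm

17.32 mm


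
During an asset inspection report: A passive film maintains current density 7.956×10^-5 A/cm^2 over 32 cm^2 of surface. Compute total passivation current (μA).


I = i_pass * A, then convert A → μA (×10^6)
I = 7.956×10^-5 * 32 * 10^6 = 2545.92 μA

2545.92 μA


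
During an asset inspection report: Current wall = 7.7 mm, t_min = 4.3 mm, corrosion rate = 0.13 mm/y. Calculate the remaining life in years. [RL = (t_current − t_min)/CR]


Apply the remaining-life relation: RL = (t_current − t_min) / CR
RL = (7.7 − 4.3) / 0.13 = 3.4 / 0.13 = 26.2 years

26.2 years


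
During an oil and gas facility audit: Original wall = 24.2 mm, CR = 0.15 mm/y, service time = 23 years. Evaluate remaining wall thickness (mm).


Remaining wall = original − CR × time
t = 24.2 − 0.15*23 = 24.2 − 3.45 = 20.75 mm

20.75 mm


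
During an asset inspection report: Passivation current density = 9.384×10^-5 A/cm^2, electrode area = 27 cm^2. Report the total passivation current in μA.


I = i_pass * A, then convert A → μA (×10^6)
I = 9.384×10^-5 * 27 * 10^6 = 2533.68 μA

2533.68 μA


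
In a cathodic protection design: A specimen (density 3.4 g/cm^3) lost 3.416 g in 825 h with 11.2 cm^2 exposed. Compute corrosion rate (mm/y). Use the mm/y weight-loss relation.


Apply the mm/y weight-loss relation: CR = 87600 * W / (D * A * T)
Numerator: 87600 * 3.416 = 299241.6
Denominator: 3.4 * 11.2 * 825 = 31416.0
CR = 299241.6 / 31416.0 = 9.525134 mm/y

9.525134 mm/y
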